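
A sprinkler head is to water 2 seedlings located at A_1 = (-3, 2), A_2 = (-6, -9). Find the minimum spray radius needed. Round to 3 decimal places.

The smallest circle enclosing two points has them as diameter endpoints.
Centre = midpoint = (-4.5, -3.5); r² = |A_1A_2|²/4 = 130/4 = 32.5.
r = √(32.5) ≈ 5.701.

5.701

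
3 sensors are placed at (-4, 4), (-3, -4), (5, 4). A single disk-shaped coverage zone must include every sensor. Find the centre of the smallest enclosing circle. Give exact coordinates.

(0.5, 0.5)

Call the three points A, B, C in the order given.
Side lengths²: AB² = 65, AC² = 81, BC² = 128.
Since BC² = 128 < 81 + 65 = 146, the triangle is acute, so the smallest enclosing circle is the circumcircle.
Circumcentre = (0.5, 0.5), r² = 32.5.
Centre = (0.5, 0.5).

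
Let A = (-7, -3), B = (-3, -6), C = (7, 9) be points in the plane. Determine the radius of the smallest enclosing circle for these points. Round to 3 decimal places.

Side lengths²: AB² = 25, AC² = 340, BC² = 325.
Since AC² = 340 < 325 + 25 = 350, the triangle is acute, so the smallest enclosing circle is the circumcircle.
Circumcentre = (1/3, 47/18), r² = 27625/324.
r = √(27625/324) ≈ 9.234.

9.234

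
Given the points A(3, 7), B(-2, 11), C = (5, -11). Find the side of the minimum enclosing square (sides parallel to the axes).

The bounding box has width 7 and height 22.
An axis-aligned square enclosing the set must have side ≥ max(width, height).
So the minimum side is max(7, 22) = 22.

22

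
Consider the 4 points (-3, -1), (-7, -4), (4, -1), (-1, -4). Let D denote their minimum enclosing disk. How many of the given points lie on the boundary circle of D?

2

A smallest enclosing disk is always determined by at most three of the input points on its boundary.
The farthest pair is (-7, -4)–(4, -1) with squared distance 130. The circle on this segment as diameter has centre (-1.5, -2.5) and r² = 130/4 = 32.5.
Check (-3, -1): distance² to centre = 4.5 ≤ 32.5, so it lies inside.
All remaining points lie in this disk, and no smaller disk contains both endpoints, so this is the minimum enclosing circle.
The points at distance exactly r from the centre are (-7, -4), (4, -1) — 2 points.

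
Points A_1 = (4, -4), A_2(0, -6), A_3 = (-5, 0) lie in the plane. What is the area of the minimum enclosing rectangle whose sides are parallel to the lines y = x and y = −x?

In coordinates u = x + y, v = x − y the rectangle is axis-aligned; the map (x,y)→(u,v) scales areas by 2.
u-values: 0, -6, -5; range = 0 − (-6) = 6.
v-values: 8, 6, -5; range = 8 − (-5) = 13.
Area = (6 × 13) / 2 = 39.

39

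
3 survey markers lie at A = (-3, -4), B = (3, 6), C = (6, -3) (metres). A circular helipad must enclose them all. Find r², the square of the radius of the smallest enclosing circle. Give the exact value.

Side lengths²: AB² = 136, AC² = 82, BC² = 90.
Since AB² = 136 < 90 + 82 = 172, the triangle is acute, so the smallest enclosing circle is the circumcircle.
Circumcentre = (15/14, 5/14), r² = 3485/98.

3485/98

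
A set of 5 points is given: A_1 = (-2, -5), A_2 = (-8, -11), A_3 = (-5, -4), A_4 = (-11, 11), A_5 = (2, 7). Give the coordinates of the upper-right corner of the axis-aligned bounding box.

(2, 11)

x-range [-11, 2], y-range [-11, 11].
The upper-right corner is (2, 11).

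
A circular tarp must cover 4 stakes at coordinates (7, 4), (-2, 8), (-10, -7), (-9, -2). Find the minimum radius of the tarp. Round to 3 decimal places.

10.124

A smallest enclosing disk is always determined by at most three of the input points on its boundary.
The farthest pair is (7, 4)–(-10, -7) with squared distance 410. The circle on this segment as diameter has centre (-1.5, -1.5) and r² = 410/4 = 102.5.
Check (-2, 8): distance² to centre = 90.5 ≤ 102.5, so it lies inside.
All remaining points lie in this disk, and no smaller disk contains both endpoints, so this is the minimum enclosing circle.
r = √(102.5) ≈ 10.124.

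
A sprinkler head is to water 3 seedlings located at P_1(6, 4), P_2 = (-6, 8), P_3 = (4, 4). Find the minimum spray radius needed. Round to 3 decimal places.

Side lengths²: P_1P_2² = 160, P_1P_3² = 4, P_2P_3² = 116.
Since P_1P_2² = 160 ≥ 116 + 4 = 120, the angle opposite P_1P_2 is not acute, so the smallest enclosing circle has P_1P_2 as diameter.
Centre = midpoint of P_1P_2 = (0, 6), r² = 160/4 = 40.
r = √40 ≈ 6.325.

6.325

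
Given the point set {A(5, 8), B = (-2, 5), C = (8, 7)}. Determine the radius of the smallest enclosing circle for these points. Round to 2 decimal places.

Side lengths²: AB² = 58, AC² = 10, BC² = 104.
Since BC² = 104 ≥ 58 + 10 = 68, the angle opposite BC is not acute, so the smallest enclosing circle has BC as diameter.
Centre = midpoint of BC = (3, 6), r² = 104/4 = 26.
r = √26 ≈ 5.10.

5.10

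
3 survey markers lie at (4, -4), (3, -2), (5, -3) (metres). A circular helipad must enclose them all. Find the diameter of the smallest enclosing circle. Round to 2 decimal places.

Call the three points A, B, C in the order given.
Side lengths²: AB² = 5, AC² = 2, BC² = 5.
Since BC² = 5 < 5 + 2 = 7, the triangle is acute, so the smallest enclosing circle is the circumcircle.
Circumcentre = (23/6, -17/6), r² = 25/18.
Diameter = 2r = 2√(25/18) ≈ 2.36.

2.36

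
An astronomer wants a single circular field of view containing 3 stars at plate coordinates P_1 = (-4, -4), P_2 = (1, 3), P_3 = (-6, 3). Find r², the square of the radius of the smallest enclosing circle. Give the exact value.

1961/98

Side lengths²: P_1P_2² = 74, P_1P_3² = 53, P_2P_3² = 49.
Since P_1P_2² = 74 < 53 + 49 = 102, the triangle is acute, so the smallest enclosing circle is the circumcircle.
Circumcentre = (-2.5, 3/14), r² = 1961/98.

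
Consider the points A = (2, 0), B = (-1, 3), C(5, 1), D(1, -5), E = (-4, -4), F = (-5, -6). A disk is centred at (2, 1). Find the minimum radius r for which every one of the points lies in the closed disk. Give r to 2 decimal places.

9.90

The required radius is the distance from (2, 1) to the farthest point.
Squared distances: 1, 13, 9, 37, 61, 98.
Maximum is 98, attained at F.
r = √98 ≈ 9.90.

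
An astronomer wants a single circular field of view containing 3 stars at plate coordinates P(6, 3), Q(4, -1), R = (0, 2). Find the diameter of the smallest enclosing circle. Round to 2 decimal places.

6.18

Side lengths²: PQ² = 20, PR² = 37, QR² = 25.
Since PR² = 37 < 25 + 20 = 45, the triangle is acute, so the smallest enclosing circle is the circumcircle.
Circumcentre = (34/11, 43/22), r² = 4625/484.
Diameter = 2r = 2√(4625/484) ≈ 6.18.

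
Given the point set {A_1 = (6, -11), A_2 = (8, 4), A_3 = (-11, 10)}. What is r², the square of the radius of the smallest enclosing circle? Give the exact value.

Side lengths²: A_1A_2² = 229, A_1A_3² = 730, A_2A_3² = 397.
Since A_1A_3² = 730 ≥ 397 + 229 = 626, the angle opposite A_1A_3 is not acute, so the smallest enclosing circle has A_1A_3 as diameter.
Centre = midpoint of A_1A_3 = (-2.5, -0.5), r² = 730/4 = 182.5.

182.5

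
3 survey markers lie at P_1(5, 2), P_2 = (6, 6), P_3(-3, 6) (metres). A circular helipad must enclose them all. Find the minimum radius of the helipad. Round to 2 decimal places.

4.61

Side lengths²: P_1P_2² = 17, P_1P_3² = 80, P_2P_3² = 81.
Since P_2P_3² = 81 < 80 + 17 = 97, the triangle is acute, so the smallest enclosing circle is the circumcircle.
Circumcentre = (1.5, 5), r² = 21.25.
r = √(21.25) ≈ 4.61.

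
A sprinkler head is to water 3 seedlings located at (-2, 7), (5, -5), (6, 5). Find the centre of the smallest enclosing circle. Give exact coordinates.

(1.5, 1)

Call the three points A, B, C in the order given.
Side lengths²: AB² = 193, AC² = 68, BC² = 101.
Since AB² = 193 ≥ 101 + 68 = 169, the angle opposite AB is not acute, so the smallest enclosing circle has AB as diameter.
Centre = midpoint of AB = (1.5, 1), r² = 193/4 = 48.25.
Centre = (1.5, 1).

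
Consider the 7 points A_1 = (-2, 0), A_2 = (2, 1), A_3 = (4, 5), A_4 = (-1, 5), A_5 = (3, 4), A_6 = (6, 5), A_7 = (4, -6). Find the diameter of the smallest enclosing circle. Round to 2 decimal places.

12.28

The minimum enclosing circle of a finite set is fixed by two of the points (as a diameter) or three (as a circumcircle).
The minimum enclosing circle is determined by three boundary points: A_4, A_6, A_7.
Their circumcentre is (2.5, -1/22) with r² = 9125/242.
The farthest remaining point A_3 is at distance² 6705/242 ≤ 9125/242.
Diameter = 2r = 2√(9125/242) ≈ 12.28.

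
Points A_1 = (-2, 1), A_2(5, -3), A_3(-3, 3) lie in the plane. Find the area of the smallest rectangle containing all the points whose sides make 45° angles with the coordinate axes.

21

In coordinates u = x + y, v = x − y the rectangle is axis-aligned; the map (x,y)→(u,v) scales areas by 2.
u-values: -1, 2, 0; range = 2 − (-1) = 3.
v-values: -3, 8, -6; range = 8 − (-6) = 14.
Area = (3 × 14) / 2 = 21.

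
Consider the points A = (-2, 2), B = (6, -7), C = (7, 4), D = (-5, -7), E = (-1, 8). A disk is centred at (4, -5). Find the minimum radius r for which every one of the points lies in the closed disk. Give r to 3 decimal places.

13.928

The required radius is the distance from (4, -5) to the farthest point.
Squared distances: 85, 8, 90, 85, 194.
Maximum is 194, attained at E.
r = √194 ≈ 13.928.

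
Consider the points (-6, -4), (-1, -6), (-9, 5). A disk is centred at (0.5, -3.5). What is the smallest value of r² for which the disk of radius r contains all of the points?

162.5

The required radius is the distance from (0.5, -3.5) to the farthest point.
Squared distances: 42.5, 8.5, 162.5.
Maximum is 162.5, attained at (-9, 5).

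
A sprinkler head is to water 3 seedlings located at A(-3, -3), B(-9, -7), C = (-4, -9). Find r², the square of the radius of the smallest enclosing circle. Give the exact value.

13.6220703125

Side lengths²: AB² = 52, AC² = 37, BC² = 29.
Since AB² = 52 < 37 + 29 = 66, the triangle is acute, so the smallest enclosing circle is the circumcircle.
Circumcentre = (-5.5625, -5.65625), r² = 13.6220703125.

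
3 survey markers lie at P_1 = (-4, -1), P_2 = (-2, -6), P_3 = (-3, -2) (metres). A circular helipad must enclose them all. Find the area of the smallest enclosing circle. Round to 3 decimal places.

22.777

Side lengths²: P_1P_2² = 29, P_1P_3² = 2, P_2P_3² = 17.
Since P_1P_2² = 29 ≥ 17 + 2 = 19, the angle opposite P_1P_2 is not acute, so the smallest enclosing circle has P_1P_2 as diameter.
Centre = midpoint of P_1P_2 = (-3, -3.5), r² = 29/4 = 7.25.
Area = π·r² = π·7.25 ≈ 22.777.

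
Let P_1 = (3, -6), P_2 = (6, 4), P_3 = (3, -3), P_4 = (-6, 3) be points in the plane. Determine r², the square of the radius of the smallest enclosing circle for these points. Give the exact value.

By Welzl's lemma the MEC is supported by two points (diametrically opposite) or three points (on a circumcircle).
The minimum enclosing circle is determined by three boundary points: P_1, P_2, P_4.
Their circumcentre is (7/26, 7/26) with r² = 15805/338.
The farthest remaining point P_3 is at distance² 6133/338 ≤ 15805/338.

15805/338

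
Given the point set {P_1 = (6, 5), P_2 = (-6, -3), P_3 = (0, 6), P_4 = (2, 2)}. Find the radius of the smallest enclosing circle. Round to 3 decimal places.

The minimum enclosing circle of a finite set is fixed by two of the points (as a diameter) or three (as a circumcircle).
The farthest pair is P_1–P_2 with squared distance 208. The circle on this segment as diameter has centre (0, 1) and r² = 208/4 = 52.
Check P_3: distance² to centre = 25 ≤ 52, so it lies inside.
All remaining points lie in this disk, and no smaller disk contains both endpoints, so this is the minimum enclosing circle.
r = √52 ≈ 7.211.

7.211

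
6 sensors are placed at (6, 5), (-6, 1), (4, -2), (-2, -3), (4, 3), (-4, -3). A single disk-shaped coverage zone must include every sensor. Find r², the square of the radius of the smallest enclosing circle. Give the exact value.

2050/49

A smallest enclosing disk is always determined by at most three of the input points on its boundary.
The minimum enclosing circle is determined by three boundary points: (6, 5), (-6, 1), (-4, -3).
Their circumcentre is (3/7, 12/7) with r² = 2050/49.
The farthest remaining point (-2, -3) is at distance² 1378/49 ≤ 2050/49.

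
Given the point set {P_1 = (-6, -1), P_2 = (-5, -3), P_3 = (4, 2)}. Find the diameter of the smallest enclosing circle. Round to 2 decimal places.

10.45

Side lengths²: P_1P_2² = 5, P_1P_3² = 109, P_2P_3² = 106.
Since P_1P_3² = 109 < 106 + 5 = 111, the triangle is acute, so the smallest enclosing circle is the circumcircle.
Circumcentre = (-43/46, 13/46), r² = 28885/1058.
Diameter = 2r = 2√(28885/1058) ≈ 10.45.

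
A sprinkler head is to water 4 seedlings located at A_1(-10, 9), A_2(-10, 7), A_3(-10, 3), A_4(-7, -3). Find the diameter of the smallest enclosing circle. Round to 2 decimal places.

12.37

The farthest pair is A_1–A_4 with squared distance 153. The circle on this segment as diameter has centre (-8.5, 3) and r² = 153/4 = 38.25.
Check A_2: distance² to centre = 18.25 ≤ 38.25, so it lies inside.
All remaining points lie in this disk, and no smaller disk contains both endpoints, so this is the minimum enclosing circle.
Diameter = 2r = 2√(38.25) ≈ 12.37.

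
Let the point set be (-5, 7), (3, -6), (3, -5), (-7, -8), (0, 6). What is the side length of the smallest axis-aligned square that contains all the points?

The bounding box has width 10 and height 15.
An axis-aligned square enclosing the set must have side ≥ max(width, height).
So the minimum side is max(10, 15) = 15.

15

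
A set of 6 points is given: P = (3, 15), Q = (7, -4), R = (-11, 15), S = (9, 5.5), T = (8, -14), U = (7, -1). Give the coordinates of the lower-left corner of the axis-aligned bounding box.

x-range [-11, 9], y-range [-14, 15].
The lower-left corner is (-11, -14).

(-11, -14)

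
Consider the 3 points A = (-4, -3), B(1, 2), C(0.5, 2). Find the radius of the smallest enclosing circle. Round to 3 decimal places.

Side lengths²: AB² = 50, AC² = 45.25, BC² = 0.25.
Since AB² = 50 ≥ 45.25 + 0.25 = 45.5, the angle opposite AB is not acute, so the smallest enclosing circle has AB as diameter.
Centre = midpoint of AB = (-1.5, -0.5), r² = 50/4 = 12.5.
r = √(12.5) ≈ 3.536.

3.536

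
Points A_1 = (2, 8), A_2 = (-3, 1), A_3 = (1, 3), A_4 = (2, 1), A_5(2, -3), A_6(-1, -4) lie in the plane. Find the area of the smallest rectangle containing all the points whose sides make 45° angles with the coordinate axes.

In coordinates u = x + y, v = x − y the rectangle is axis-aligned; the map (x,y)→(u,v) scales areas by 2.
u-values: 10, -2, 4, 3, -1, -5; range = 10 − (-5) = 15.
v-values: -6, -4, -2, 1, 5, 3; range = 5 − (-6) = 11.
Area = (15 × 11) / 2 = 82.5.

82.5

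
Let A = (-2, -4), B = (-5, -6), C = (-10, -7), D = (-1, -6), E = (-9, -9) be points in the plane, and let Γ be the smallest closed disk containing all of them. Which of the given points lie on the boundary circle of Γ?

The farthest pair is C–D with squared distance 82. The circle on this segment as diameter has centre (-5.5, -6.5) and r² = 82/4 = 20.5.
Check A: distance² to centre = 18.5 ≤ 20.5, so it lies inside.
All remaining points lie in this disk, and no smaller disk contains both endpoints, so this is the minimum enclosing circle.
The points at distance exactly r from the centre are C, D — 2 points.

C, D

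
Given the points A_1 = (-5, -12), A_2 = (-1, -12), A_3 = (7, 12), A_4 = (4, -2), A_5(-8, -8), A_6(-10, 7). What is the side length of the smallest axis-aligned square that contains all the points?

24

The bounding box has width 17 and height 24.
An axis-aligned square enclosing the set must have side ≥ max(width, height).
So the minimum side is max(17, 24) = 24.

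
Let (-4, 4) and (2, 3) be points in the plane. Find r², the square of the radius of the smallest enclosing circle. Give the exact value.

The smallest circle enclosing two points has them as diameter endpoints.
Centre = midpoint = (-1, 3.5); r² = |(-4, 4)−(2, 3)|²/4 = 37/4 = 9.25.

9.25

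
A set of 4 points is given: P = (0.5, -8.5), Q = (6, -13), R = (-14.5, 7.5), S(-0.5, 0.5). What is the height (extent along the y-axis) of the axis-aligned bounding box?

20.5

max y = 7.5, min y = -13, so height = 20.5.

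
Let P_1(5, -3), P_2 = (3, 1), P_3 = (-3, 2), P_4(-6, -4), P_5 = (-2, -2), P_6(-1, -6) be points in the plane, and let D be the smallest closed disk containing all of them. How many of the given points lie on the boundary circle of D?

The minimum enclosing circle of a finite set is fixed by two of the points (as a diameter) or three (as a circumcircle).
The minimum enclosing circle is determined by three boundary points: P_1, P_3, P_4.
Their circumcentre is (-23/42, -125/42) with r² = 27145/882.
The farthest remaining point P_2 is at distance² 25045/882 ≤ 27145/882.
The points at distance exactly r from the centre are P_1, P_3, P_4 — 3 points.

3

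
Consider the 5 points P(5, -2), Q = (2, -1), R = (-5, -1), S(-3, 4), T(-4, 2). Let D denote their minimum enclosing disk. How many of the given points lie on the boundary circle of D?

A smallest enclosing disk is always determined by at most three of the input points on its boundary.
The minimum enclosing circle is determined by three boundary points: P, R, S.
Their circumcentre is (7/52, -2/13) with r² = 73225/2704.
The farthest remaining point T is at distance² 58769/2704 ≤ 73225/2704.
The points at distance exactly r from the centre are P, R, S — 3 points.

3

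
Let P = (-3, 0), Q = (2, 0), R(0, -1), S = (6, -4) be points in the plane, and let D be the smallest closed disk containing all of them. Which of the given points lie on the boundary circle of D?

A smallest enclosing disk is always determined by at most three of the input points on its boundary.
The farthest pair is P–S with squared distance 97. The circle on this segment as diameter has centre (1.5, -2) and r² = 97/4 = 24.25.
Check Q: distance² to centre = 4.25 ≤ 24.25, so it lies inside.
All remaining points lie in this disk, and no smaller disk contains both endpoints, so this is the minimum enclosing circle.
The points at distance exactly r from the centre are P, S — 2 points.

P, S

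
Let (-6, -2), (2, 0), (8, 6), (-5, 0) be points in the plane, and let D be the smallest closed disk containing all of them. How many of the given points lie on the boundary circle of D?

By Welzl's lemma the MEC is supported by two points (diametrically opposite) or three points (on a circumcircle).
The farthest pair is (-6, -2)–(8, 6) with squared distance 260. The circle on this segment as diameter has centre (1, 2) and r² = 260/4 = 65.
Check (2, 0): distance² to centre = 5 ≤ 65, so it lies inside.
All remaining points lie in this disk, and no smaller disk contains both endpoints, so this is the minimum enclosing circle.
The points at distance exactly r from the centre are (-6, -2), (8, 6) — 2 points.

2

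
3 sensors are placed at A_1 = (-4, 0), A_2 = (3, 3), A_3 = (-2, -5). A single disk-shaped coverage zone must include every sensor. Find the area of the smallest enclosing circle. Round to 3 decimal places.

69.900

Side lengths²: A_1A_2² = 58, A_1A_3² = 29, A_2A_3² = 89.
Since A_2A_3² = 89 ≥ 58 + 29 = 87, the angle opposite A_2A_3 is not acute, so the smallest enclosing circle has A_2A_3 as diameter.
Centre = midpoint of A_2A_3 = (0.5, -1), r² = 89/4 = 22.25.
Area = π·r² = π·22.25 ≈ 69.900.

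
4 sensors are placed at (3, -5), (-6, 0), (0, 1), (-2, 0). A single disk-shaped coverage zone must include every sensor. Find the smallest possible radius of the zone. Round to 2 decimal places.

5.15

The minimum enclosing circle of a finite set is fixed by two of the points (as a diameter) or three (as a circumcircle).
The farthest pair is (3, -5)–(-6, 0) with squared distance 106. The circle on this segment as diameter has centre (-1.5, -2.5) and r² = 106/4 = 26.5.
Check (0, 1): distance² to centre = 14.5 ≤ 26.5, so it lies inside.
All remaining points lie in this disk, and no smaller disk contains both endpoints, so this is the minimum enclosing circle.
r = √(26.5) ≈ 5.15.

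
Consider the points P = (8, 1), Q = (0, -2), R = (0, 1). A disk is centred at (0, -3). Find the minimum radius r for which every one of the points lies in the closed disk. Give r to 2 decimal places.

8.94

The required radius is the distance from (0, -3) to the farthest point.
Squared distances: 80, 1, 16.
Maximum is 80, attained at P.
r = √80 ≈ 8.94.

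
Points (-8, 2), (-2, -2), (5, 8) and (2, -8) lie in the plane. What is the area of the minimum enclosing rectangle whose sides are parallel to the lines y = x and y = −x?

In coordinates u = x + y, v = x − y the rectangle is axis-aligned; the map (x,y)→(u,v) scales areas by 2.
u-values: -6, -4, 13, -6; range = 13 − (-6) = 19.
v-values: -10, 0, -3, 10; range = 10 − (-10) = 20.
Area = (19 × 20) / 2 = 190.

190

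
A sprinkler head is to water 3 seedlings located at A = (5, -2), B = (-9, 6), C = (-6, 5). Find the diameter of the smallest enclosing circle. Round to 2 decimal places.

Side lengths²: AB² = 260, AC² = 170, BC² = 10.
Since AB² = 260 ≥ 170 + 10 = 180, the angle opposite AB is not acute, so the smallest enclosing circle has AB as diameter.
Centre = midpoint of AB = (-2, 2), r² = 260/4 = 65.
Diameter = 2r = 2√65 ≈ 16.12.

16.12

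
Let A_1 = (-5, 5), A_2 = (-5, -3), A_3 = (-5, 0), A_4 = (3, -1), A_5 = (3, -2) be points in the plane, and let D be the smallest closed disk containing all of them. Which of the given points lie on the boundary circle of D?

A_1, A_2, A_5

By Welzl's lemma the MEC is supported by two points (diametrically opposite) or three points (on a circumcircle).
The minimum enclosing circle is determined by three boundary points: A_1, A_2, A_5.
Their circumcentre is (-1.4375, 1) with r² = 28.69140625.
The farthest remaining point A_4 is at distance² 23.69140625 ≤ 28.69140625.
The points at distance exactly r from the centre are A_1, A_2, A_5 — 3 points.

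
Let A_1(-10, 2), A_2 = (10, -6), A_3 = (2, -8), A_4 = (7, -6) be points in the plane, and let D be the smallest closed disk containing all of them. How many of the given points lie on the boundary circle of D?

The farthest pair is A_1–A_2 with squared distance 464. The circle on this segment as diameter has centre (0, -2) and r² = 464/4 = 116.
Check A_3: distance² to centre = 40 ≤ 116, so it lies inside.
All remaining points lie in this disk, and no smaller disk contains both endpoints, so this is the minimum enclosing circle.
The points at distance exactly r from the centre are A_1, A_2 — 2 points.

2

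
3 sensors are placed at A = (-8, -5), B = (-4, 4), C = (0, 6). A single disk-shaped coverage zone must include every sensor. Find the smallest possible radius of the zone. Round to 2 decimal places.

Side lengths²: AB² = 97, AC² = 185, BC² = 20.
Since AC² = 185 ≥ 97 + 20 = 117, the angle opposite AC is not acute, so the smallest enclosing circle has AC as diameter.
Centre = midpoint of AC = (-4, 0.5), r² = 185/4 = 46.25.
r = √(46.25) ≈ 6.80.

6.80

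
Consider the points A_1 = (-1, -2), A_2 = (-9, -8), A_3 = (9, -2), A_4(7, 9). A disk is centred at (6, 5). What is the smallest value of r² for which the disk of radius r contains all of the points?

The required radius is the distance from (6, 5) to the farthest point.
Squared distances: 98, 394, 58, 17.
Maximum is 394, attained at A_2.

394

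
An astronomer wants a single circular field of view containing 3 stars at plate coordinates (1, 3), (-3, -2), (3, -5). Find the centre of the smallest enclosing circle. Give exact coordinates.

Call the three points A, B, C in the order given.
Side lengths²: AB² = 41, AC² = 68, BC² = 45.
Since AC² = 68 < 45 + 41 = 86, the triangle is acute, so the smallest enclosing circle is the circumcircle.
Circumcentre = (8/7, -17/14), r² = 3485/196.
Centre = (8/7, -17/14).

(8/7, -17/14)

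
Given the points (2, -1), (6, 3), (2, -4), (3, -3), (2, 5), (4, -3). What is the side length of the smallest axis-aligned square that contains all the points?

9

The bounding box has width 4 and height 9.
An axis-aligned square enclosing the set must have side ≥ max(width, height).
So the minimum side is max(4, 9) = 9.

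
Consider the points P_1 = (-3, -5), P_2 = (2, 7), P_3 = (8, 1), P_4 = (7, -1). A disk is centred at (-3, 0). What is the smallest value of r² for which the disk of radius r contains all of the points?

The required radius is the distance from (-3, 0) to the farthest point.
Squared distances: 25, 74, 122, 101.
Maximum is 122, attained at P_3.

122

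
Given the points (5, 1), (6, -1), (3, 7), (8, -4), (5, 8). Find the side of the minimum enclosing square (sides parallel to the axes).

12

The bounding box has width 5 and height 12.
An axis-aligned square enclosing the set must have side ≥ max(width, height).
So the minimum side is max(5, 12) = 12.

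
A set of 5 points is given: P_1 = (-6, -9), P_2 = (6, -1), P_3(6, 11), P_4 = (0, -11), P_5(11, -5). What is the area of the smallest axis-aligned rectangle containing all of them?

374

x ranges over [-6, 11], width 17.
y ranges over [-11, 11], height 22.
Area = 17 × 22 = 374.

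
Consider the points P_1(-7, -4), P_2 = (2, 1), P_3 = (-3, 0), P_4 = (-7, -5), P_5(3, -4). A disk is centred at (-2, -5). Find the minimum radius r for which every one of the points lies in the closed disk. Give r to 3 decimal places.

The required radius is the distance from (-2, -5) to the farthest point.
Squared distances: 26, 52, 26, 25, 26.
Maximum is 52, attained at P_2.
r = √52 ≈ 7.211.

7.211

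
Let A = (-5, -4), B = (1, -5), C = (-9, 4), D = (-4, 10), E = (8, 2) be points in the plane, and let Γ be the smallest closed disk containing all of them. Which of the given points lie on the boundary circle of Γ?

The farthest pair is C–E with squared distance 293. The circle on this segment as diameter has centre (-0.5, 3) and r² = 293/4 = 73.25.
Check A: distance² to centre = 69.25 ≤ 73.25, so it lies inside.
All remaining points lie in this disk, and no smaller disk contains both endpoints, so this is the minimum enclosing circle.
The points at distance exactly r from the centre are C, E — 2 points.

C, E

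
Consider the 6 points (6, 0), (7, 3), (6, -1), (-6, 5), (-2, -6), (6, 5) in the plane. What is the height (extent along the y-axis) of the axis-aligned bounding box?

max y = 5, min y = -6, so height = 11.

11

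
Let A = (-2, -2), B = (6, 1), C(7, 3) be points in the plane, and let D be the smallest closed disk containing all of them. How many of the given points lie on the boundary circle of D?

Side lengths²: AB² = 73, AC² = 106, BC² = 5.
Since AC² = 106 ≥ 73 + 5 = 78, the angle opposite AC is not acute, so the smallest enclosing circle has AC as diameter.
Centre = midpoint of AC = (2.5, 0.5), r² = 106/4 = 26.5.
The points at distance exactly r from the centre are A, C — 2 points.

2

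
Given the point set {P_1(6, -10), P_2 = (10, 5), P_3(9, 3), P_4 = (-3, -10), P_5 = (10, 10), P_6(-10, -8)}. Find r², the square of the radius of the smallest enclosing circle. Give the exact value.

By Welzl's lemma the MEC is supported by two points (diametrically opposite) or three points (on a circumcircle).
The farthest pair is P_5–P_6 with squared distance 724. The circle on this segment as diameter has centre (0, 1) and r² = 724/4 = 181.
Check P_1: distance² to centre = 157 ≤ 181, so it lies inside.
All remaining points lie in this disk, and no smaller disk contains both endpoints, so this is the minimum enclosing circle.

181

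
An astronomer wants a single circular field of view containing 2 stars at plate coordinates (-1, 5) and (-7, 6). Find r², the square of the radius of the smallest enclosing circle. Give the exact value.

9.25

The smallest circle enclosing two points has them as diameter endpoints.
Centre = midpoint = (-4, 5.5); r² = |(-1, 5)−(-7, 6)|²/4 = 37/4 = 9.25.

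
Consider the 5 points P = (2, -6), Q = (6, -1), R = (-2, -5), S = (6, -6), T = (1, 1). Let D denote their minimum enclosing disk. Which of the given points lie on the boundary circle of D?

The minimum enclosing circle is determined by three boundary points: R, S, T.
Their circumcentre is (77/34, -115/34) with r² = 12025/578.
The farthest remaining point Q is at distance² 11345/578 ≤ 12025/578.
The points at distance exactly r from the centre are R, S, T — 3 points.

R, S, T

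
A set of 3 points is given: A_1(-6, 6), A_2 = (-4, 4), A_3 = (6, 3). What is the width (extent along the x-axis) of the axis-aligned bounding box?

12

max x = 6, min x = -6, so width = 12.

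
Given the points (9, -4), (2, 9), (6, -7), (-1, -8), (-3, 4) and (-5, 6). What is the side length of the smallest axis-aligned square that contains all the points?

The bounding box has width 14 and height 17.
An axis-aligned square enclosing the set must have side ≥ max(width, height).
So the minimum side is max(14, 17) = 17.

17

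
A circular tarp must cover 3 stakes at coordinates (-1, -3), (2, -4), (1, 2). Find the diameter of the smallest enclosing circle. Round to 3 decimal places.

Call the three points A, B, C in the order given.
Side lengths²: AB² = 10, AC² = 29, BC² = 37.
Since BC² = 37 < 29 + 10 = 39, the triangle is acute, so the smallest enclosing circle is the circumcircle.
Circumcentre = (45/34, -35/34), r² = 5365/578.
Diameter = 2r = 2√(5365/578) ≈ 6.093.

6.093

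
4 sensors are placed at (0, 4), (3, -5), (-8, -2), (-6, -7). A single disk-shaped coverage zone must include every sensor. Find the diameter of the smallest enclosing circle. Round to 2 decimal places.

12.60

By Welzl's lemma the MEC is supported by two points (diametrically opposite) or three points (on a circumcircle).
The minimum enclosing circle is determined by three boundary points: (0, 4), (3, -5), (-6, -7).
Their circumcentre is (-141/58, -105/58) with r² = 66725/1682.
The farthest remaining point (-8, -2) is at distance² 52225/1682 ≤ 66725/1682.
Diameter = 2r = 2√(66725/1682) ≈ 12.60.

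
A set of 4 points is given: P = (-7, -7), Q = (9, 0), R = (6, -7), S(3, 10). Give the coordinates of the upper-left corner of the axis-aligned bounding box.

x-range [-7, 9], y-range [-7, 10].
The upper-left corner is (-7, 10).

(-7, 10)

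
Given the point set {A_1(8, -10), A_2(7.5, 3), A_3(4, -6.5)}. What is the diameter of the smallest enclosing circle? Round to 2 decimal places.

Side lengths²: A_1A_2² = 169.25, A_1A_3² = 28.25, A_2A_3² = 102.5.
Since A_1A_2² = 169.25 ≥ 102.5 + 28.25 = 130.75, the angle opposite A_1A_2 is not acute, so the smallest enclosing circle has A_1A_2 as diameter.
Centre = midpoint of A_1A_2 = (7.75, -3.5), r² = 169.25/4 = 42.3125.
Diameter = 2r = 2√(42.3125) ≈ 13.01.

13.01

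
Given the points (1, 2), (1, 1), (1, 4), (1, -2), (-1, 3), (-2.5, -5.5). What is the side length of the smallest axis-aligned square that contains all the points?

9.5

The bounding box has width 3.5 and height 9.5.
An axis-aligned square enclosing the set must have side ≥ max(width, height).
So the minimum side is max(3.5, 9.5) = 9.5.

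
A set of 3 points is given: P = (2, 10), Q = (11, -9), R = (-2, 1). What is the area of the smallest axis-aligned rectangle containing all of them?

x ranges over [-2, 11], width 13.
y ranges over [-9, 10], height 19.
Area = 13 × 19 = 247.

247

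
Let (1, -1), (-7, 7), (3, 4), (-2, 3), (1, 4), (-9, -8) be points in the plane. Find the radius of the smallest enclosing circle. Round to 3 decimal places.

The minimum enclosing circle of a finite set is fixed by two of the points (as a diameter) or three (as a circumcircle).
The minimum enclosing circle is determined by three boundary points: (-7, 7), (3, 4), (-9, -8).
Their circumcentre is (-103/26, -27/26) with r² = 24961/338.
The farthest remaining point (1, 4) is at distance² 16901/338 ≤ 24961/338.
r = √(24961/338) ≈ 8.594.

8.594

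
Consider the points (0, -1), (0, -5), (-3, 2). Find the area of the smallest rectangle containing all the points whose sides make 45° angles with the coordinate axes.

In coordinates u = x + y, v = x − y the rectangle is axis-aligned; the map (x,y)→(u,v) scales areas by 2.
u-values: -1, -5, -1; range = -1 − (-5) = 4.
v-values: 1, 5, -5; range = 5 − (-5) = 10.
Area = (4 × 10) / 2 = 20.

20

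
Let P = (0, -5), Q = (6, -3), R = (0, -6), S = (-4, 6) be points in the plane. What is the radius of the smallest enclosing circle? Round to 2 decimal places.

6.80

The minimum enclosing circle is determined by three boundary points: Q, R, S.
Their circumcentre is (5/14, 11/14) with r² = 4525/98.
The farthest remaining point P is at distance² 3293/98 ≤ 4525/98.
r = √(4525/98) ≈ 6.80.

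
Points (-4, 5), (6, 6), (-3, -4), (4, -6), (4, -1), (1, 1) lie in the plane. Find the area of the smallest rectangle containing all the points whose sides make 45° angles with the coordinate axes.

In coordinates u = x + y, v = x − y the rectangle is axis-aligned; the map (x,y)→(u,v) scales areas by 2.
u-values: 1, 12, -7, -2, 3, 2; range = 12 − (-7) = 19.
v-values: -9, 0, 1, 10, 5, 0; range = 10 − (-9) = 19.
Area = (19 × 19) / 2 = 180.5.

180.5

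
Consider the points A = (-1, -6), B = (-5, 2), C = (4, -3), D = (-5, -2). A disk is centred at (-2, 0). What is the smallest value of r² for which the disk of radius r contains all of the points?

The required radius is the distance from (-2, 0) to the farthest point.
Squared distances: 37, 13, 45, 13.
Maximum is 45, attained at C.

45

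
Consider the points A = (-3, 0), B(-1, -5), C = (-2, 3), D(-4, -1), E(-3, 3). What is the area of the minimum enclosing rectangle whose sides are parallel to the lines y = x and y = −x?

In coordinates u = x + y, v = x − y the rectangle is axis-aligned; the map (x,y)→(u,v) scales areas by 2.
u-values: -3, -6, 1, -5, 0; range = 1 − (-6) = 7.
v-values: -3, 4, -5, -3, -6; range = 4 − (-6) = 10.
Area = (7 × 10) / 2 = 35.

35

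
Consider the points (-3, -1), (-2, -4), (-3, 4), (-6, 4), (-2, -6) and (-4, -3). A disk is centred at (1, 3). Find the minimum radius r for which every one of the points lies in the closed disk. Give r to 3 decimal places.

The required radius is the distance from (1, 3) to the farthest point.
Squared distances: 32, 58, 17, 50, 90, 61.
Maximum is 90, attained at (-2, -6).
r = √90 ≈ 9.487.

9.487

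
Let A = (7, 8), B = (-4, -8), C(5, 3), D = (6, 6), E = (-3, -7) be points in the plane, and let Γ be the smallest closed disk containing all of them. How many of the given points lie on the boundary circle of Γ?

2

A smallest enclosing disk is always determined by at most three of the input points on its boundary.
The farthest pair is A–B with squared distance 377. The circle on this segment as diameter has centre (1.5, 0) and r² = 377/4 = 94.25.
Check C: distance² to centre = 21.25 ≤ 94.25, so it lies inside.
All remaining points lie in this disk, and no smaller disk contains both endpoints, so this is the minimum enclosing circle.
The points at distance exactly r from the centre are A, B — 2 points.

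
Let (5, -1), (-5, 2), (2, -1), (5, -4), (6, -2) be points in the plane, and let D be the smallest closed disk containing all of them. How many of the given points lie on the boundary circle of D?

The minimum enclosing circle of a finite set is fixed by two of the points (as a diameter) or three (as a circumcircle).
The minimum enclosing circle is determined by three boundary points: (-5, 2), (5, -4), (6, -2).
Their circumcentre is (9/26, -11/26) with r² = 11645/338.
The farthest remaining point (5, -1) is at distance² 7433/338 ≤ 11645/338.
The points at distance exactly r from the centre are (-5, 2), (5, -4), (6, -2) — 3 points.

3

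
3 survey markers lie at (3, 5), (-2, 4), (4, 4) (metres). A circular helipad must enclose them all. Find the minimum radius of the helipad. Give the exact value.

3

Call the three points A, B, C in the order given.
Side lengths²: AB² = 26, AC² = 2, BC² = 36.
Since BC² = 36 ≥ 26 + 2 = 28, the angle opposite BC is not acute, so the smallest enclosing circle has BC as diameter.
Centre = midpoint of BC = (1, 4), r² = 36/4 = 9.
r = √9 = 3.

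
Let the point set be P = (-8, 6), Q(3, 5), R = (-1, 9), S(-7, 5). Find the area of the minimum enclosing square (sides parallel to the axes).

121

The bounding box has width 11 and height 4.
An axis-aligned square enclosing the set must have side ≥ max(width, height).
So the minimum side is max(11, 4) = 11.
Area = 11² = 121.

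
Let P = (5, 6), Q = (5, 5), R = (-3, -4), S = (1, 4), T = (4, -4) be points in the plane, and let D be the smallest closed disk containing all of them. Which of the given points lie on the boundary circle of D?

By Welzl's lemma the MEC is supported by two points (diametrically opposite) or three points (on a circumcircle).
The farthest pair is P–R with squared distance 164. The circle on this segment as diameter has centre (1, 1) and r² = 164/4 = 41.
Check Q: distance² to centre = 32 ≤ 41, so it lies inside.
All remaining points lie in this disk, and no smaller disk contains both endpoints, so this is the minimum enclosing circle.
The points at distance exactly r from the centre are P, R — 2 points.

P, R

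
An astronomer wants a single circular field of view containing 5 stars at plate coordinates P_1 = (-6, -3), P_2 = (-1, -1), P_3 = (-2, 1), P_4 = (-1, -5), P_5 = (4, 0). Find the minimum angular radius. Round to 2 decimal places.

By Welzl's lemma the MEC is supported by two points (diametrically opposite) or three points (on a circumcircle).
The farthest pair is P_1–P_5 with squared distance 109. The circle on this segment as diameter has centre (-1, -1.5) and r² = 109/4 = 27.25.
Check P_2: distance² to centre = 0.25 ≤ 27.25, so it lies inside.
All remaining points lie in this disk, and no smaller disk contains both endpoints, so this is the minimum enclosing circle.
r = √(27.25) ≈ 5.22.

5.22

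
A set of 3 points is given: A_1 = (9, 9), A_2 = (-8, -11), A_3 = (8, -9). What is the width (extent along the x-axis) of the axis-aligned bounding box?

max x = 9, min x = -8, so width = 17.

17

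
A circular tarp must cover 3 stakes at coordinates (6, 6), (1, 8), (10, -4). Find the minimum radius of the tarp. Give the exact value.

7.5

Call the three points A, B, C in the order given.
Side lengths²: AB² = 29, AC² = 116, BC² = 225.
Since BC² = 225 ≥ 116 + 29 = 145, the angle opposite BC is not acute, so the smallest enclosing circle has BC as diameter.
Centre = midpoint of BC = (5.5, 2), r² = 225/4 = 56.25.
r = √(56.25) = 7.5.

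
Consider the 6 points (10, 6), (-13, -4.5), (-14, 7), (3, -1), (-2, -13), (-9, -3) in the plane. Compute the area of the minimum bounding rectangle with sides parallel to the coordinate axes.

480

x ranges over [-14, 10], width 24.
y ranges over [-13, 7], height 20.
Area = 24 × 20 = 480.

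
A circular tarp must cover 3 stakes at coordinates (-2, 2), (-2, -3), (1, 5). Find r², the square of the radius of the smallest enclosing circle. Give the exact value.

18.25

Call the three points A, B, C in the order given.
Side lengths²: AB² = 25, AC² = 18, BC² = 73.
Since BC² = 73 ≥ 25 + 18 = 43, the angle opposite BC is not acute, so the smallest enclosing circle has BC as diameter.
Centre = midpoint of BC = (-0.5, 1), r² = 73/4 = 18.25.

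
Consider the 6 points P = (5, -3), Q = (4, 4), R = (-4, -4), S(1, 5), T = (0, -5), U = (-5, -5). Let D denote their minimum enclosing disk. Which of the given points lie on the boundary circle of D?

Q, U

A smallest enclosing disk is always determined by at most three of the input points on its boundary.
The farthest pair is Q–U with squared distance 162. The circle on this segment as diameter has centre (-0.5, -0.5) and r² = 162/4 = 40.5.
Check P: distance² to centre = 36.5 ≤ 40.5, so it lies inside.
All remaining points lie in this disk, and no smaller disk contains both endpoints, so this is the minimum enclosing circle.
The points at distance exactly r from the centre are Q, U — 2 points.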